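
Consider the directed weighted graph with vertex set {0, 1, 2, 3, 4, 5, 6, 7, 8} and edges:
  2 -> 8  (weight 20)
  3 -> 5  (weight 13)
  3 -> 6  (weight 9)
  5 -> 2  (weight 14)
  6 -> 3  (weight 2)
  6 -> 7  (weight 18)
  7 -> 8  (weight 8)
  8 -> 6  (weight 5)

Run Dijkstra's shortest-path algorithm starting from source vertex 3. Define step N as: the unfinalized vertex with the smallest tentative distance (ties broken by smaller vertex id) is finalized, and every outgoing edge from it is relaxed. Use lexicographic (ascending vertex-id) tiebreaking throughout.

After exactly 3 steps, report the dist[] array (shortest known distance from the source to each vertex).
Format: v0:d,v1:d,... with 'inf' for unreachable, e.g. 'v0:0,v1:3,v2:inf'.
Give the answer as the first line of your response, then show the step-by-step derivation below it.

v0:inf,v1:inf,v2:27,v3:0,v4:inf,v5:13,v6:9,v7:27,v8:inf

step 1: dist = v0:inf,v1:inf,v2:inf,v3:0,v4:inf,v5:13,v6:9,v7:inf,v8:inf
step 2: dist = v0:inf,v1:inf,v2:inf,v3:0,v4:inf,v5:13,v6:9,v7:27,v8:inf
step 3: dist = v0:inf,v1:inf,v2:27,v3:0,v4:inf,v5:13,v6:9,v7:27,v8:inf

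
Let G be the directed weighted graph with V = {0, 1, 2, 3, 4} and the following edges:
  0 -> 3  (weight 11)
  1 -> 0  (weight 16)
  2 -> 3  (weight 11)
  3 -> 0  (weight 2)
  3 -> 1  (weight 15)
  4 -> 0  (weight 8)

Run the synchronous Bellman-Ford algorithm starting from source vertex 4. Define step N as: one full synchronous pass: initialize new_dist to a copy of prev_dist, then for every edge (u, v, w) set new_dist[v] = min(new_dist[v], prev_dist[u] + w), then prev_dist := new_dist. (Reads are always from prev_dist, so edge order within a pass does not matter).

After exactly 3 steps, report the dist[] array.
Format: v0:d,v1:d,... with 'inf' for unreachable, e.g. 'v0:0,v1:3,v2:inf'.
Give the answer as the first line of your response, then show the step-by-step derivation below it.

v0:8,v1:34,v2:inf,v3:19,v4:0

step 1: dist = v0:8,v1:inf,v2:inf,v3:inf,v4:0
step 2: dist = v0:8,v1:inf,v2:inf,v3:19,v4:0
step 3: dist = v0:8,v1:34,v2:inf,v3:19,v4:0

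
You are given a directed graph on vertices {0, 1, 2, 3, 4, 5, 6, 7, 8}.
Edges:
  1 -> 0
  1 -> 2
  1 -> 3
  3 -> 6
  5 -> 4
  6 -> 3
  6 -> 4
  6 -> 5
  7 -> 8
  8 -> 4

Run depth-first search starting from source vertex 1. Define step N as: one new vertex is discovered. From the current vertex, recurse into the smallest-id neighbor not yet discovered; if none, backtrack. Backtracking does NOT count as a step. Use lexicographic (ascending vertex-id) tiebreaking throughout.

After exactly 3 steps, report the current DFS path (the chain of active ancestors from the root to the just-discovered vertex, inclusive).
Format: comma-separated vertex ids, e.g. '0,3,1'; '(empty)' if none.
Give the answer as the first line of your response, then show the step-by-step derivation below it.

1,2

step 1: discover 1; path=1; order=1
step 2: discover 0; path=1>0; order=1,0
step 3: discover 2; path=1>2; order=1,0,2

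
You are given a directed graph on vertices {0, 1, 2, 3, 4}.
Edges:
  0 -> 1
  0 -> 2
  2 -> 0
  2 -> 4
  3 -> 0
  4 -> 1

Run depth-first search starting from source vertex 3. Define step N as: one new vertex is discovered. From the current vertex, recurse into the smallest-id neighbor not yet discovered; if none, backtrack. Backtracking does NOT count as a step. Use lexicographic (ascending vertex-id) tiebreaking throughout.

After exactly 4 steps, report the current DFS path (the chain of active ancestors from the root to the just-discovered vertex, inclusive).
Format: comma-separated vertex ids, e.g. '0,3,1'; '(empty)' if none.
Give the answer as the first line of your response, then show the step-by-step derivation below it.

3,0,2

step 1: discover 3; path=3; order=3
step 2: discover 0; path=3>0; order=3,0
step 3: discover 1; path=3>0>1; order=3,0,1
step 4: discover 2; path=3>0>2; order=3,0,1,2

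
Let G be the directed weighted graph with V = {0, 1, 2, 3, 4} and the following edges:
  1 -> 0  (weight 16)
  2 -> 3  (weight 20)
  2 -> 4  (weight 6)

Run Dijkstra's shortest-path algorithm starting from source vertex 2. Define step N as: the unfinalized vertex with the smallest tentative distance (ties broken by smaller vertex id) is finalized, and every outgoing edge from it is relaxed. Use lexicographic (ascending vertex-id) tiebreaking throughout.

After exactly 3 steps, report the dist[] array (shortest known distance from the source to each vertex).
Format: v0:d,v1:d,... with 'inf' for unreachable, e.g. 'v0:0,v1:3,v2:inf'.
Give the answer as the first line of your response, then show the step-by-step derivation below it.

v0:inf,v1:inf,v2:0,v3:20,v4:6

step 1: dist = v0:inf,v1:inf,v2:0,v3:20,v4:6
step 2: dist = v0:inf,v1:inf,v2:0,v3:20,v4:6
step 3: dist = v0:inf,v1:inf,v2:0,v3:20,v4:6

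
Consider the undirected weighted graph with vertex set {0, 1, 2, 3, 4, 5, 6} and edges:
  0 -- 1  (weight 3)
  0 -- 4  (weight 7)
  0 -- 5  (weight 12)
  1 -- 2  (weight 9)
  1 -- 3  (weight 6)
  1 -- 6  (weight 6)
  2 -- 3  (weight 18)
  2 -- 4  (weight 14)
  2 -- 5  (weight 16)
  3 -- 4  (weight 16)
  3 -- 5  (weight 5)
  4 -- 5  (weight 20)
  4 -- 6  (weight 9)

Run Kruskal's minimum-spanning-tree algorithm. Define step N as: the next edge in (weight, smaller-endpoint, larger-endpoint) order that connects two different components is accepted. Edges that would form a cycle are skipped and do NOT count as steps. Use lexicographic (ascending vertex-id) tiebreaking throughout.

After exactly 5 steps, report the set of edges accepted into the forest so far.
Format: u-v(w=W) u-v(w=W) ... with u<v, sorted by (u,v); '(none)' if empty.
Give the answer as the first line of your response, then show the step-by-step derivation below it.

0-1(w=3) 0-4(w=7) 1-3(w=6) 1-6(w=6) 3-5(w=5)

step 1: add edge 0-1 (w=3); MST = {0-1(w=3)}
step 2: add edge 3-5 (w=5); MST = {0-1(w=3) 3-5(w=5)}
step 3: add edge 1-3 (w=6); MST = {0-1(w=3) 1-3(w=6) 3-5(w=5)}
step 4: add edge 1-6 (w=6); MST = {0-1(w=3) 1-3(w=6) 1-6(w=6) 3-5(w=5)}
step 5: add edge 0-4 (w=7); MST = {0-1(w=3) 0-4(w=7) 1-3(w=6) 1-6(w=6) 3-5(w=5)}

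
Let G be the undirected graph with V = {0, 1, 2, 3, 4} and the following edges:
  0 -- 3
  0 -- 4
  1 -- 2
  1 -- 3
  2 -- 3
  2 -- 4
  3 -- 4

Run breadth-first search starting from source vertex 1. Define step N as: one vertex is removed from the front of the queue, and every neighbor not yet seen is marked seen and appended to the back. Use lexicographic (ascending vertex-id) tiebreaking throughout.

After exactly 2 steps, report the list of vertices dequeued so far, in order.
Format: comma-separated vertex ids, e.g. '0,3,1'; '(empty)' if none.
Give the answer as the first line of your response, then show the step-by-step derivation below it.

1,2

step 1: dequeue 1; queue=[2,3]; order=1
step 2: dequeue 2; queue=[3,4]; order=1,2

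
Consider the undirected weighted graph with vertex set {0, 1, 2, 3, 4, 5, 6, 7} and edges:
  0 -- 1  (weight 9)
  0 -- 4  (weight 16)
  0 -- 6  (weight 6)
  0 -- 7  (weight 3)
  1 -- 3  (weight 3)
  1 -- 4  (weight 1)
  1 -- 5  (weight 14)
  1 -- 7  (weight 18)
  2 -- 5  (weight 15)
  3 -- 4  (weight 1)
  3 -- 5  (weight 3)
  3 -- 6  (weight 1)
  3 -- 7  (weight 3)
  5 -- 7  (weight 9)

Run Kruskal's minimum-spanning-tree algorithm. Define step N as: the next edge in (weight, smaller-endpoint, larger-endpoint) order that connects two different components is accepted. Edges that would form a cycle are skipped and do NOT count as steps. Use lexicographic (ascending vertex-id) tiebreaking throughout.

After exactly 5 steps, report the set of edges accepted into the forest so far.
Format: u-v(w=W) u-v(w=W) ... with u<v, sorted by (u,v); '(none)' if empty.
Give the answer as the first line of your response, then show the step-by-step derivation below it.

0-7(w=3) 1-4(w=1) 3-4(w=1) 3-5(w=3) 3-6(w=1)

step 1: add edge 1-4 (w=1); MST = {1-4(w=1)}
step 2: add edge 3-4 (w=1); MST = {1-4(w=1) 3-4(w=1)}
step 3: add edge 3-6 (w=1); MST = {1-4(w=1) 3-4(w=1) 3-6(w=1)}
step 4: add edge 0-7 (w=3); MST = {0-7(w=3) 1-4(w=1) 3-4(w=1) 3-6(w=1)}
step 5: add edge 3-5 (w=3); MST = {0-7(w=3) 1-4(w=1) 3-4(w=1) 3-5(w=3) 3-6(w=1)}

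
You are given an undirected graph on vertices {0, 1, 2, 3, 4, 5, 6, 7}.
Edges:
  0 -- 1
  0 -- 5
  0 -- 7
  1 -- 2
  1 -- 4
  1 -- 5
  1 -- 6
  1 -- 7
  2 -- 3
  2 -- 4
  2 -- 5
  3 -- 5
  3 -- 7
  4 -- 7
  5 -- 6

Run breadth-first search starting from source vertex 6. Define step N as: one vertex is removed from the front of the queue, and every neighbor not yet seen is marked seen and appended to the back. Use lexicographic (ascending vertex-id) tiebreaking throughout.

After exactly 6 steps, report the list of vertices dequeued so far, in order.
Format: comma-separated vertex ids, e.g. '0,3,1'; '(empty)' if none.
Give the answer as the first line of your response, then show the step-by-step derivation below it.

6,1,5,0,2,4

step 1: dequeue 6; queue=[1,5]; order=6
step 2: dequeue 1; queue=[5,0,2,4,7]; order=6,1
step 3: dequeue 5; queue=[0,2,4,7,3]; order=6,1,5
step 4: dequeue 0; queue=[2,4,7,3]; order=6,1,5,0
step 5: dequeue 2; queue=[4,7,3]; order=6,1,5,0,2
step 6: dequeue 4; queue=[7,3]; order=6,1,5,0,2,4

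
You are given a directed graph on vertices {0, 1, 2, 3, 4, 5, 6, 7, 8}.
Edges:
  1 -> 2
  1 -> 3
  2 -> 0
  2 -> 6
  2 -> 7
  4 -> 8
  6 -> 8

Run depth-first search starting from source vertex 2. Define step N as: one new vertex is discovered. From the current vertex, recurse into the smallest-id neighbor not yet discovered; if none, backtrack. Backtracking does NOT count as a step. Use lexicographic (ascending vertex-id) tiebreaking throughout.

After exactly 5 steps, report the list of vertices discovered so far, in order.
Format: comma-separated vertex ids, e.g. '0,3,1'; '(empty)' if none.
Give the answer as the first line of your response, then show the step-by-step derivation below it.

2,0,6,8,7

step 1: discover 2; path=2; order=2
step 2: discover 0; path=2>0; order=2,0
step 3: discover 6; path=2>6; order=2,0,6
step 4: discover 8; path=2>6>8; order=2,0,6,8
step 5: discover 7; path=2>7; order=2,0,6,8,7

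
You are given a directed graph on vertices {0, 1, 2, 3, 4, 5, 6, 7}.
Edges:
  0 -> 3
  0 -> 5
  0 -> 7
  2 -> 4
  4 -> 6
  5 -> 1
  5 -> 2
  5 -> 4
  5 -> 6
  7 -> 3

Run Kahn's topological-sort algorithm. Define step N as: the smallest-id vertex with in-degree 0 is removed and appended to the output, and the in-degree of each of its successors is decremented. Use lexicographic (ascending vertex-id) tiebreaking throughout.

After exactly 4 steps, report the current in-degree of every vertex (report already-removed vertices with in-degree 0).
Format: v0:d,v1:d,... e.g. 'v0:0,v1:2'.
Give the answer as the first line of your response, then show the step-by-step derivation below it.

v0:0,v1:0,v2:0,v3:1,v4:0,v5:0,v6:1,v7:0

step 1: output 0; order=[0]; indeg=(0,1,1,1,2,0,2,0)
step 2: output 5; order=[0,5]; indeg=(0,0,0,1,1,0,1,0)
step 3: output 1; order=[0,5,1]; indeg=(0,0,0,1,1,0,1,0)
step 4: output 2; order=[0,5,1,2]; indeg=(0,0,0,1,0,0,1,0)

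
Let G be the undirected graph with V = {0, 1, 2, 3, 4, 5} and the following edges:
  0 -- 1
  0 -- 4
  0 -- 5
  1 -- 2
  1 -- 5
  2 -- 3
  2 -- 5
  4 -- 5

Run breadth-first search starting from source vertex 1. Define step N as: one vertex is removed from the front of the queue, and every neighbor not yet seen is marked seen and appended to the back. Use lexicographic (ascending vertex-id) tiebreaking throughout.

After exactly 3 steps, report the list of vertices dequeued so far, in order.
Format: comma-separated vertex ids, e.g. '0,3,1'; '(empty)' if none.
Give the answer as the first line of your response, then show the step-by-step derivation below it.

1,0,2

step 1: dequeue 1; queue=[0,2,5]; order=1
step 2: dequeue 0; queue=[2,5,4]; order=1,0
step 3: dequeue 2; queue=[5,4,3]; order=1,0,2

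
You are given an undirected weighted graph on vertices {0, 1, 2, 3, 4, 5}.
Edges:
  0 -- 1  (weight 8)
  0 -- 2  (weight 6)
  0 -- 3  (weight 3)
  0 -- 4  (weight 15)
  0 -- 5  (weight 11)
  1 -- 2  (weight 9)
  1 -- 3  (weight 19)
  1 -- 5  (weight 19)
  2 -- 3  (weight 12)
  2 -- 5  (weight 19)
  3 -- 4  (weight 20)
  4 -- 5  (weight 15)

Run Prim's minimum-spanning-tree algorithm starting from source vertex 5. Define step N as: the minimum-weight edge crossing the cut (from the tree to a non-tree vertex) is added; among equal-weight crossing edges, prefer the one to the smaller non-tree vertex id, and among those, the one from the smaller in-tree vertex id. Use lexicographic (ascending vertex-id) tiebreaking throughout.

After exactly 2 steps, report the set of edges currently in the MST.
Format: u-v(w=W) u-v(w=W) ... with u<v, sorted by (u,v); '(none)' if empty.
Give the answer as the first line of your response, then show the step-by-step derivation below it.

0-3(w=3) 0-5(w=11)

step 1: add edge 0-5 (w=11); MST = {0-5(w=11)}
step 2: add edge 0-3 (w=3); MST = {0-3(w=3) 0-5(w=11)}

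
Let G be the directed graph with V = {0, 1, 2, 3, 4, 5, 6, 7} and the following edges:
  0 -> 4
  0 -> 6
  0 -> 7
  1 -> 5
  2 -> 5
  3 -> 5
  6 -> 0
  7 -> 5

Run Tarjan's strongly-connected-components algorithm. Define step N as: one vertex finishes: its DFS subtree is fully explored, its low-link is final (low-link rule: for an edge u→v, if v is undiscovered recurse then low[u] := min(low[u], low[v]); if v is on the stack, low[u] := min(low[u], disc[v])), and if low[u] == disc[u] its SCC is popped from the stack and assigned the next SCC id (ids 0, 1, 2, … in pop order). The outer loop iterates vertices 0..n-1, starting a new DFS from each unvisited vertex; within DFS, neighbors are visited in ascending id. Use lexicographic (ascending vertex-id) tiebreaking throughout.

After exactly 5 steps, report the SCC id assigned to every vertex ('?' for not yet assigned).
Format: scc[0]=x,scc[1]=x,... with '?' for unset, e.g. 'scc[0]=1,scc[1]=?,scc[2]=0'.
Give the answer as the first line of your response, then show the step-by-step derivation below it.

scc[0]=3,scc[1]=?,scc[2]=?,scc[3]=?,scc[4]=0,scc[5]=1,scc[6]=3,scc[7]=2

step 1: low=(low[0]=0,low[1]=?,low[2]=?,low[3]=?,low[4]=1,low[5]=?,low[6]=?,low[7]=?); scc=(scc[0]=?,scc[1]=?,scc[2]=?,scc[3]=?,scc[4]=0,scc[5]=?,scc[6]=?,scc[7]=?)
step 2: low=(low[0]=0,low[1]=?,low[2]=?,low[3]=?,low[4]=1,low[5]=?,low[6]=0,low[7]=?); scc=(scc[0]=?,scc[1]=?,scc[2]=?,scc[3]=?,scc[4]=0,scc[5]=?,scc[6]=?,scc[7]=?)
step 3: low=(low[0]=0,low[1]=?,low[2]=?,low[3]=?,low[4]=1,low[5]=4,low[6]=0,low[7]=3); scc=(scc[0]=?,scc[1]=?,scc[2]=?,scc[3]=?,scc[4]=0,scc[5]=1,scc[6]=?,scc[7]=?)
step 4: low=(low[0]=0,low[1]=?,low[2]=?,low[3]=?,low[4]=1,low[5]=4,low[6]=0,low[7]=3); scc=(scc[0]=?,scc[1]=?,scc[2]=?,scc[3]=?,scc[4]=0,scc[5]=1,scc[6]=?,scc[7]=2)
step 5: low=(low[0]=0,low[1]=?,low[2]=?,low[3]=?,low[4]=1,low[5]=4,low[6]=0,low[7]=3); scc=(scc[0]=3,scc[1]=?,scc[2]=?,scc[3]=?,scc[4]=0,scc[5]=1,scc[6]=3,scc[7]=2)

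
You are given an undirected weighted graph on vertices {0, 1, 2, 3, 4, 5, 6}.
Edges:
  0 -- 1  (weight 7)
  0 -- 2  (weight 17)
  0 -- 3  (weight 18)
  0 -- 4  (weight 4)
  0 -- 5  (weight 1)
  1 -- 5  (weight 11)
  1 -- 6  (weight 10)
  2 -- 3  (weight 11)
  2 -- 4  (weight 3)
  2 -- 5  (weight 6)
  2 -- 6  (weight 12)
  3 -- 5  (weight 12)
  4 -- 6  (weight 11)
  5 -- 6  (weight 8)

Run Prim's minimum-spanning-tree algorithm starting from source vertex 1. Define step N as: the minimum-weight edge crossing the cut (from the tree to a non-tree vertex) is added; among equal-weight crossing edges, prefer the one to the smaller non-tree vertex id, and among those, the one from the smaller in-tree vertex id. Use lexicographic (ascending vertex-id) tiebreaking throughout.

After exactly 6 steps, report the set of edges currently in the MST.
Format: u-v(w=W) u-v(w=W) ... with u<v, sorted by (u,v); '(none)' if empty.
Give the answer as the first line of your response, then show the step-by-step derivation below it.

0-1(w=7) 0-4(w=4) 0-5(w=1) 2-3(w=11) 2-4(w=3) 5-6(w=8)

step 1: add edge 0-1 (w=7); MST = {0-1(w=7)}
step 2: add edge 0-5 (w=1); MST = {0-1(w=7) 0-5(w=1)}
step 3: add edge 0-4 (w=4); MST = {0-1(w=7) 0-4(w=4) 0-5(w=1)}
step 4: add edge 2-4 (w=3); MST = {0-1(w=7) 0-4(w=4) 0-5(w=1) 2-4(w=3)}
step 5: add edge 5-6 (w=8); MST = {0-1(w=7) 0-4(w=4) 0-5(w=1) 2-4(w=3) 5-6(w=8)}
step 6: add edge 2-3 (w=11); MST = {0-1(w=7) 0-4(w=4) 0-5(w=1) 2-3(w=11) 2-4(w=3) 5-6(w=8)}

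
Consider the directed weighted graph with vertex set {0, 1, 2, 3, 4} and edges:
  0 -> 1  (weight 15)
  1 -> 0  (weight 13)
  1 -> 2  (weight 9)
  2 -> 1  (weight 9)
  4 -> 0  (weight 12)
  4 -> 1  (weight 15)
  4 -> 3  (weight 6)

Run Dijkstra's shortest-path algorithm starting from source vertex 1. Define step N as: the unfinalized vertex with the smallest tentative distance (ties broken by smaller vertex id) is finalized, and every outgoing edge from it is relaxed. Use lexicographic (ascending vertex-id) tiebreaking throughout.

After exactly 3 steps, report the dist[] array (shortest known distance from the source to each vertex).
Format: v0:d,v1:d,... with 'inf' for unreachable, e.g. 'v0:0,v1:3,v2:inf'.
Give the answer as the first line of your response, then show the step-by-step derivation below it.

v0:13,v1:0,v2:9,v3:inf,v4:inf

step 1: dist = v0:13,v1:0,v2:9,v3:inf,v4:inf
step 2: dist = v0:13,v1:0,v2:9,v3:inf,v4:inf
step 3: dist = v0:13,v1:0,v2:9,v3:inf,v4:inf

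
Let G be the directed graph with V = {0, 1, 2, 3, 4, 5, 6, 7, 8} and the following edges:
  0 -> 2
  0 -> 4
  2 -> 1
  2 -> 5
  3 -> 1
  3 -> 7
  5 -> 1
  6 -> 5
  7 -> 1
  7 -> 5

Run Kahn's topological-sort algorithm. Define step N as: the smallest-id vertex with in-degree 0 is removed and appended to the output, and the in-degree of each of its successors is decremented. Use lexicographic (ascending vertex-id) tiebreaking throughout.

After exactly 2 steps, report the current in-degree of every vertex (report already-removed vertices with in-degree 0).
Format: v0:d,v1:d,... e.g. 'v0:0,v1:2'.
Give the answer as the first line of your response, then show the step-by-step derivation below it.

v0:0,v1:3,v2:0,v3:0,v4:0,v5:2,v6:0,v7:1,v8:0

step 1: output 0; order=[0]; indeg=(0,4,0,0,0,3,0,1,0)
step 2: output 2; order=[0,2]; indeg=(0,3,0,0,0,2,0,1,0)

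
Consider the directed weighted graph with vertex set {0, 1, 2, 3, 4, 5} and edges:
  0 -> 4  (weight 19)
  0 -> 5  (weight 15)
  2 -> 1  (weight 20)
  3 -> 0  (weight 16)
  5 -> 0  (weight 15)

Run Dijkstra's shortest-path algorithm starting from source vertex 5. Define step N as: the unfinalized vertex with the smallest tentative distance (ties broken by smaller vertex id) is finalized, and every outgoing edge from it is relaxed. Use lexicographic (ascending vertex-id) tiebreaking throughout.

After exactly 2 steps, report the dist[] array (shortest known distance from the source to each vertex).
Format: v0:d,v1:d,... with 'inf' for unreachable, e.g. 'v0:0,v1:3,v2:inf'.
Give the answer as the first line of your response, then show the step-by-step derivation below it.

v0:15,v1:inf,v2:inf,v3:inf,v4:34,v5:0

step 1: dist = v0:15,v1:inf,v2:inf,v3:inf,v4:inf,v5:0
step 2: dist = v0:15,v1:inf,v2:inf,v3:inf,v4:34,v5:0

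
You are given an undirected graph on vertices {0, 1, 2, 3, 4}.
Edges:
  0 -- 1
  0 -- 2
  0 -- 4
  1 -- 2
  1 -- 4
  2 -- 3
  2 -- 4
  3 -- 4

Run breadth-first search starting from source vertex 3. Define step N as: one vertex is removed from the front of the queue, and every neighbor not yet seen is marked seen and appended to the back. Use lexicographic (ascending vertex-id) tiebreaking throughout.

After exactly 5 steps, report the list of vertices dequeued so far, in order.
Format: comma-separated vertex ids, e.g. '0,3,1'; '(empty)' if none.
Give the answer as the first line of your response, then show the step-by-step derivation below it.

3,2,4,0,1

step 1: dequeue 3; queue=[2,4]; order=3
step 2: dequeue 2; queue=[4,0,1]; order=3,2
step 3: dequeue 4; queue=[0,1]; order=3,2,4
step 4: dequeue 0; queue=[1]; order=3,2,4,0
step 5: dequeue 1; queue=[(empty)]; order=3,2,4,0,1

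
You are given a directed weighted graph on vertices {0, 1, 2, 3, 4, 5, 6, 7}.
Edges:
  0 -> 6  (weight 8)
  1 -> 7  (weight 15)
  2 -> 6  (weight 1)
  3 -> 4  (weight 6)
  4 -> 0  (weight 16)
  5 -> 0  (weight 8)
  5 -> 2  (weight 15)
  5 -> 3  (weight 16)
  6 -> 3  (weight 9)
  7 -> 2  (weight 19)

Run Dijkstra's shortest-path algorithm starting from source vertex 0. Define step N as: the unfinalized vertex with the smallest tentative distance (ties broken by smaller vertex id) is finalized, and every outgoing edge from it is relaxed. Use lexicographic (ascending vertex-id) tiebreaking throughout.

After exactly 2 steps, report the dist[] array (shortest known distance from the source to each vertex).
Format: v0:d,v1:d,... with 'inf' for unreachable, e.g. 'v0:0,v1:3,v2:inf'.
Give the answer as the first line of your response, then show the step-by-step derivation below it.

v0:0,v1:inf,v2:inf,v3:17,v4:inf,v5:inf,v6:8,v7:inf

step 1: dist = v0:0,v1:inf,v2:inf,v3:inf,v4:inf,v5:inf,v6:8,v7:inf
step 2: dist = v0:0,v1:inf,v2:inf,v3:17,v4:inf,v5:inf,v6:8,v7:inf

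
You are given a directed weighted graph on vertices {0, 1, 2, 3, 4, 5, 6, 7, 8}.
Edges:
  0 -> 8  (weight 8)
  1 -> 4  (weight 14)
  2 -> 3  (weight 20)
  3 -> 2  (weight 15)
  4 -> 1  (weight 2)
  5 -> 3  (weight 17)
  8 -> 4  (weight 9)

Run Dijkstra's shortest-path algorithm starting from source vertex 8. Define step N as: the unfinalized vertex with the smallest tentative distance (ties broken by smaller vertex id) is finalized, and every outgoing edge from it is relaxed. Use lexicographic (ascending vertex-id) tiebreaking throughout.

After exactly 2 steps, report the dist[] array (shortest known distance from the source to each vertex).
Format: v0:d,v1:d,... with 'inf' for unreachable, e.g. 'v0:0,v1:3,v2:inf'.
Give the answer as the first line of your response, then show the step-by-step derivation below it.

v0:inf,v1:11,v2:inf,v3:inf,v4:9,v5:inf,v6:inf,v7:inf,v8:0

step 1: dist = v0:inf,v1:inf,v2:inf,v3:inf,v4:9,v5:inf,v6:inf,v7:inf,v8:0
step 2: dist = v0:inf,v1:11,v2:inf,v3:inf,v4:9,v5:inf,v6:inf,v7:inf,v8:0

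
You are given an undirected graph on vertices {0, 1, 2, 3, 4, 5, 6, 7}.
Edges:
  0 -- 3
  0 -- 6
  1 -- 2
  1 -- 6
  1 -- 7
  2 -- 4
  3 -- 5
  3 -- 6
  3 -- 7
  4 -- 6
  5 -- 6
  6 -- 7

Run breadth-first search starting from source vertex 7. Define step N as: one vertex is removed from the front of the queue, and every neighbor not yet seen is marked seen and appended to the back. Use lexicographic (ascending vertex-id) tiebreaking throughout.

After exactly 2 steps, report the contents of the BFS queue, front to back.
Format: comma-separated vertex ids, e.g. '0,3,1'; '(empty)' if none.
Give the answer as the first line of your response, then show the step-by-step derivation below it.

3,6,2

step 1: dequeue 7; queue=[1,3,6]; order=7
step 2: dequeue 1; queue=[3,6,2]; order=7,1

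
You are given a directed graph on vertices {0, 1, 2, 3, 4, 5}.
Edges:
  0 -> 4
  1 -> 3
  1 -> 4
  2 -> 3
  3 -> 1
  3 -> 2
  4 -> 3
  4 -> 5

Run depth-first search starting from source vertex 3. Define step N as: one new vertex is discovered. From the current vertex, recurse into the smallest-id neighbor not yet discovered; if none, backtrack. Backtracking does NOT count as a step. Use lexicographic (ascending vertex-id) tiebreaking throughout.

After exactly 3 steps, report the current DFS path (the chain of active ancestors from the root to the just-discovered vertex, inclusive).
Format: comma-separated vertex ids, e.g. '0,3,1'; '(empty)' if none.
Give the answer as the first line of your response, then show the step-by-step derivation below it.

3,1,4

step 1: discover 3; path=3; order=3
step 2: discover 1; path=3>1; order=3,1
step 3: discover 4; path=3>1>4; order=3,1,4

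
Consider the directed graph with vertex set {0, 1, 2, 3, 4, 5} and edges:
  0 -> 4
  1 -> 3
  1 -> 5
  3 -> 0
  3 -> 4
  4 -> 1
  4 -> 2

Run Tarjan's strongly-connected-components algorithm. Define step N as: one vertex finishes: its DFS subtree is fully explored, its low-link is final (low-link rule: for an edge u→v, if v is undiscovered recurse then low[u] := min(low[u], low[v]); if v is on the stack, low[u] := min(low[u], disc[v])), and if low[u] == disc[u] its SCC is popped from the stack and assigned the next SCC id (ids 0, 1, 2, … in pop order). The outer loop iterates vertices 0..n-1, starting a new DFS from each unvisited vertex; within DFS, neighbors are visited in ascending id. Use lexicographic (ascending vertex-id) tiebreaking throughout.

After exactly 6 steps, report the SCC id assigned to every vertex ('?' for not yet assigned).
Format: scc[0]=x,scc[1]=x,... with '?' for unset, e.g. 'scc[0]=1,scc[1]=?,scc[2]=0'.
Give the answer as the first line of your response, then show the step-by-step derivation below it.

scc[0]=2,scc[1]=2,scc[2]=1,scc[3]=2,scc[4]=2,scc[5]=0

step 1: low=(low[0]=0,low[1]=2,low[2]=?,low[3]=0,low[4]=1,low[5]=?); scc=(scc[0]=?,scc[1]=?,scc[2]=?,scc[3]=?,scc[4]=?,scc[5]=?)
step 2: low=(low[0]=0,low[1]=0,low[2]=?,low[3]=0,low[4]=1,low[5]=4); scc=(scc[0]=?,scc[1]=?,scc[2]=?,scc[3]=?,scc[4]=?,scc[5]=0)
step 3: low=(low[0]=0,low[1]=0,low[2]=?,low[3]=0,low[4]=1,low[5]=4); scc=(scc[0]=?,scc[1]=?,scc[2]=?,scc[3]=?,scc[4]=?,scc[5]=0)
step 4: low=(low[0]=0,low[1]=0,low[2]=5,low[3]=0,low[4]=0,low[5]=4); scc=(scc[0]=?,scc[1]=?,scc[2]=1,scc[3]=?,scc[4]=?,scc[5]=0)
step 5: low=(low[0]=0,low[1]=0,low[2]=5,low[3]=0,low[4]=0,low[5]=4); scc=(scc[0]=?,scc[1]=?,scc[2]=1,scc[3]=?,scc[4]=?,scc[5]=0)
step 6: low=(low[0]=0,low[1]=0,low[2]=5,low[3]=0,low[4]=0,low[5]=4); scc=(scc[0]=2,scc[1]=2,scc[2]=1,scc[3]=2,scc[4]=2,scc[5]=0)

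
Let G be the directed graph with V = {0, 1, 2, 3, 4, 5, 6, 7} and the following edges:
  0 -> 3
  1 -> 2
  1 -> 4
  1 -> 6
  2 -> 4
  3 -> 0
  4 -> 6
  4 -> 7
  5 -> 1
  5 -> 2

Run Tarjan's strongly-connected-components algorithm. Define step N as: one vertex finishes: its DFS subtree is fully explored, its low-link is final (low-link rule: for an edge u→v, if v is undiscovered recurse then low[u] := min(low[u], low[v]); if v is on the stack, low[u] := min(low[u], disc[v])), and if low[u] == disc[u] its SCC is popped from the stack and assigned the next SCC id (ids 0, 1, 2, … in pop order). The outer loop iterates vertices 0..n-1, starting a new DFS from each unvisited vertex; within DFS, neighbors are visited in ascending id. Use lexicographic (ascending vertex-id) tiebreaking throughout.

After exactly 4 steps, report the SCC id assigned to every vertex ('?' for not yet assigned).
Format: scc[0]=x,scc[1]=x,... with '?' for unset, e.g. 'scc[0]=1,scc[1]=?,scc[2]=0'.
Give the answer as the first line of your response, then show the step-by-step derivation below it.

scc[0]=0,scc[1]=?,scc[2]=?,scc[3]=0,scc[4]=?,scc[5]=?,scc[6]=1,scc[7]=2

step 1: low=(low[0]=0,low[1]=?,low[2]=?,low[3]=0,low[4]=?,low[5]=?,low[6]=?,low[7]=?); scc=(scc[0]=?,scc[1]=?,scc[2]=?,scc[3]=?,scc[4]=?,scc[5]=?,scc[6]=?,scc[7]=?)
step 2: low=(low[0]=0,low[1]=?,low[2]=?,low[3]=0,low[4]=?,low[5]=?,low[6]=?,low[7]=?); scc=(scc[0]=0,scc[1]=?,scc[2]=?,scc[3]=0,scc[4]=?,scc[5]=?,scc[6]=?,scc[7]=?)
step 3: low=(low[0]=0,low[1]=2,low[2]=3,low[3]=0,low[4]=4,low[5]=?,low[6]=5,low[7]=?); scc=(scc[0]=0,scc[1]=?,scc[2]=?,scc[3]=0,scc[4]=?,scc[5]=?,scc[6]=1,scc[7]=?)
step 4: low=(low[0]=0,low[1]=2,low[2]=3,low[3]=0,low[4]=4,low[5]=?,low[6]=5,low[7]=6); scc=(scc[0]=0,scc[1]=?,scc[2]=?,scc[3]=0,scc[4]=?,scc[5]=?,scc[6]=1,scc[7]=2)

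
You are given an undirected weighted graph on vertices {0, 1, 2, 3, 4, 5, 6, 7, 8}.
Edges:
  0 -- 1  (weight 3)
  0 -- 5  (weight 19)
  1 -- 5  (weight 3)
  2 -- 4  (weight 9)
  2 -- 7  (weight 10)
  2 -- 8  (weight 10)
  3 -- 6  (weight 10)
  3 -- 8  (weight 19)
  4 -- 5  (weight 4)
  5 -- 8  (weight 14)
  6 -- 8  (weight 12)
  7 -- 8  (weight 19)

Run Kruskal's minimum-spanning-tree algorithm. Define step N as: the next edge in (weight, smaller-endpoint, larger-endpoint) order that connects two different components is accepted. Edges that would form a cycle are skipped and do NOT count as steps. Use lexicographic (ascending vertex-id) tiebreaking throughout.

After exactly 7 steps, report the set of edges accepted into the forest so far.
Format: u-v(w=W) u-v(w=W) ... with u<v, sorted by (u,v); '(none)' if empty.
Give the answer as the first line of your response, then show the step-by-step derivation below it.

0-1(w=3) 1-5(w=3) 2-4(w=9) 2-7(w=10) 2-8(w=10) 3-6(w=10) 4-5(w=4)

step 1: add edge 0-1 (w=3); MST = {0-1(w=3)}
step 2: add edge 1-5 (w=3); MST = {0-1(w=3) 1-5(w=3)}
step 3: add edge 4-5 (w=4); MST = {0-1(w=3) 1-5(w=3) 4-5(w=4)}
step 4: add edge 2-4 (w=9); MST = {0-1(w=3) 1-5(w=3) 2-4(w=9) 4-5(w=4)}
step 5: add edge 2-7 (w=10); MST = {0-1(w=3) 1-5(w=3) 2-4(w=9) 2-7(w=10) 4-5(w=4)}
step 6: add edge 2-8 (w=10); MST = {0-1(w=3) 1-5(w=3) 2-4(w=9) 2-7(w=10) 2-8(w=10) 4-5(w=4)}
step 7: add edge 3-6 (w=10); MST = {0-1(w=3) 1-5(w=3) 2-4(w=9) 2-7(w=10) 2-8(w=10) 3-6(w=10) 4-5(w=4)}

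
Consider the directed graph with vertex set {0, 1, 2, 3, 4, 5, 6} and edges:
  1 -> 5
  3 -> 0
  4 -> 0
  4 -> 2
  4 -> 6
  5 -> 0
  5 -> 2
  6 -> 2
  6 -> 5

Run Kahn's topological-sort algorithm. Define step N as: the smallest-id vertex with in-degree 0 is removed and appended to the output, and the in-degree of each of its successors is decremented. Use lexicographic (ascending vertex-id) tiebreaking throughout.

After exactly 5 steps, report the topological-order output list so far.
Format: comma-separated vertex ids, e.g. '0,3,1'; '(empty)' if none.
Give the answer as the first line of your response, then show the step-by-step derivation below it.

1,3,4,6,5

step 1: output 1; order=[1]; indeg=(3,0,3,0,0,1,1)
step 2: output 3; order=[1,3]; indeg=(2,0,3,0,0,1,1)
step 3: output 4; order=[1,3,4]; indeg=(1,0,2,0,0,1,0)
step 4: output 6; order=[1,3,4,6]; indeg=(1,0,1,0,0,0,0)
step 5: output 5; order=[1,3,4,6,5]; indeg=(0,0,0,0,0,0,0)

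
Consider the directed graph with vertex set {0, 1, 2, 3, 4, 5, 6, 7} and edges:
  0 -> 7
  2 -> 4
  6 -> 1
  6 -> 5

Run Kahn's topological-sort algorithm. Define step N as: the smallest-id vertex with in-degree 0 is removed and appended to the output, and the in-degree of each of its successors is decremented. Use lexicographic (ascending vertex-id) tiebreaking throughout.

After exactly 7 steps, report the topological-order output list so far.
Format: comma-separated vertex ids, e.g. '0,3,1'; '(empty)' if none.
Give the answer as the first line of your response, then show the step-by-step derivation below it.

0,2,3,4,6,1,5

step 1: output 0; order=[0]; indeg=(0,1,0,0,1,1,0,0)
step 2: output 2; order=[0,2]; indeg=(0,1,0,0,0,1,0,0)
step 3: output 3; order=[0,2,3]; indeg=(0,1,0,0,0,1,0,0)
step 4: output 4; order=[0,2,3,4]; indeg=(0,1,0,0,0,1,0,0)
step 5: output 6; order=[0,2,3,4,6]; indeg=(0,0,0,0,0,0,0,0)
step 6: output 1; order=[0,2,3,4,6,1]; indeg=(0,0,0,0,0,0,0,0)
step 7: output 5; order=[0,2,3,4,6,1,5]; indeg=(0,0,0,0,0,0,0,0)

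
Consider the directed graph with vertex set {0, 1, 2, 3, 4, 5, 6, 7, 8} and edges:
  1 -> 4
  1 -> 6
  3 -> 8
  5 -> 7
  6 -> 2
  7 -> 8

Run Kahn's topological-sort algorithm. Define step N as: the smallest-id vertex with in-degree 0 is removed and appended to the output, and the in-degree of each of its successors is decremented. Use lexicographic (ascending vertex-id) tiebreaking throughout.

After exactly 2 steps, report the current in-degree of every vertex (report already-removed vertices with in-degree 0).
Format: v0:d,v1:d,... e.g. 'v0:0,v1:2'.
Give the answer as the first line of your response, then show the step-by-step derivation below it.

v0:0,v1:0,v2:1,v3:0,v4:0,v5:0,v6:0,v7:1,v8:2

step 1: output 0; order=[0]; indeg=(0,0,1,0,1,0,1,1,2)
step 2: output 1; order=[0,1]; indeg=(0,0,1,0,0,0,0,1,2)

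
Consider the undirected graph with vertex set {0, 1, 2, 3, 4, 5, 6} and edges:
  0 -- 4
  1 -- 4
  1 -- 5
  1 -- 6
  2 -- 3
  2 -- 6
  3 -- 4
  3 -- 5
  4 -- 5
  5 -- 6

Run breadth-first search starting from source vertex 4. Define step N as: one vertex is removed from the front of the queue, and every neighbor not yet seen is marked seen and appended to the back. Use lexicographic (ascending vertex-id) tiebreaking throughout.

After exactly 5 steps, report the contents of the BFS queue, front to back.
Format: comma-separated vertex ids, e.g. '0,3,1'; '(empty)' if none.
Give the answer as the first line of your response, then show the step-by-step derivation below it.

6,2

step 1: dequeue 4; queue=[0,1,3,5]; order=4
step 2: dequeue 0; queue=[1,3,5]; order=4,0
step 3: dequeue 1; queue=[3,5,6]; order=4,0,1
step 4: dequeue 3; queue=[5,6,2]; order=4,0,1,3
step 5: dequeue 5; queue=[6,2]; order=4,0,1,3,5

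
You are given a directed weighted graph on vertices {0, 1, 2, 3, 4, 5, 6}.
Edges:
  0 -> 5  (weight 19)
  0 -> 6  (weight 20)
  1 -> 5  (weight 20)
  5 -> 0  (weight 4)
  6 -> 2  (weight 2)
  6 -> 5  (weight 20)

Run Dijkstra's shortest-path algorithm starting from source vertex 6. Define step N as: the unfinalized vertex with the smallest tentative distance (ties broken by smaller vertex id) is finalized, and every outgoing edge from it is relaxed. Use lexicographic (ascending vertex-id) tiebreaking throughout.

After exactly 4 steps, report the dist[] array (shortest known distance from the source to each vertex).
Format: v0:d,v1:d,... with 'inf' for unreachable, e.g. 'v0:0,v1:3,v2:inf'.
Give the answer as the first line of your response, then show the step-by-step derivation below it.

v0:24,v1:inf,v2:2,v3:inf,v4:inf,v5:20,v6:0

step 1: dist = v0:inf,v1:inf,v2:2,v3:inf,v4:inf,v5:20,v6:0
step 2: dist = v0:inf,v1:inf,v2:2,v3:inf,v4:inf,v5:20,v6:0
step 3: dist = v0:24,v1:inf,v2:2,v3:inf,v4:inf,v5:20,v6:0
step 4: dist = v0:24,v1:inf,v2:2,v3:inf,v4:inf,v5:20,v6:0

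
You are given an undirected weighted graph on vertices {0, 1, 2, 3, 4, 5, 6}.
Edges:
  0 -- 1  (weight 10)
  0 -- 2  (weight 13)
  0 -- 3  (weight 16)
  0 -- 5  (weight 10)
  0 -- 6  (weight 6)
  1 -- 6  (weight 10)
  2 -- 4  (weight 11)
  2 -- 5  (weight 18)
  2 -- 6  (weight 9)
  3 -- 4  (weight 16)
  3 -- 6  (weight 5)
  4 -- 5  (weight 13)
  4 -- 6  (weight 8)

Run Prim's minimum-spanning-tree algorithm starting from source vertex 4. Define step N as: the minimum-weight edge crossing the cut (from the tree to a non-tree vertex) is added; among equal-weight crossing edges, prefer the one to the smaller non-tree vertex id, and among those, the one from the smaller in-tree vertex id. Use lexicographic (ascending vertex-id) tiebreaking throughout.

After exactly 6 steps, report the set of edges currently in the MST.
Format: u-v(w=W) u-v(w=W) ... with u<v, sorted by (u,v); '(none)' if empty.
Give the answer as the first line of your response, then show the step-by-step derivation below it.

0-1(w=10) 0-5(w=10) 0-6(w=6) 2-6(w=9) 3-6(w=5) 4-6(w=8)

step 1: add edge 4-6 (w=8); MST = {4-6(w=8)}
step 2: add edge 3-6 (w=5); MST = {3-6(w=5) 4-6(w=8)}
step 3: add edge 0-6 (w=6); MST = {0-6(w=6) 3-6(w=5) 4-6(w=8)}
step 4: add edge 2-6 (w=9); MST = {0-6(w=6) 2-6(w=9) 3-6(w=5) 4-6(w=8)}
step 5: add edge 0-1 (w=10); MST = {0-1(w=10) 0-6(w=6) 2-6(w=9) 3-6(w=5) 4-6(w=8)}
step 6: add edge 0-5 (w=10); MST = {0-1(w=10) 0-5(w=10) 0-6(w=6) 2-6(w=9) 3-6(w=5) 4-6(w=8)}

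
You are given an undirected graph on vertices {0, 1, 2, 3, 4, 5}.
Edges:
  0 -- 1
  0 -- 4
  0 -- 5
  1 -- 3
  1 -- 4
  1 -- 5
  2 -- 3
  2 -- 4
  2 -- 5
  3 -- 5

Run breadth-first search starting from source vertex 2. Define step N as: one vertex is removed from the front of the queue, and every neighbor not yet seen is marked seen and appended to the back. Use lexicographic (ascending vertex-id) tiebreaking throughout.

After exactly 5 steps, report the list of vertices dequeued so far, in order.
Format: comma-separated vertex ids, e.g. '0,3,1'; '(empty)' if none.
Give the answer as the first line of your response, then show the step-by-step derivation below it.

2,3,4,5,1

step 1: dequeue 2; queue=[3,4,5]; order=2
step 2: dequeue 3; queue=[4,5,1]; order=2,3
step 3: dequeue 4; queue=[5,1,0]; order=2,3,4
step 4: dequeue 5; queue=[1,0]; order=2,3,4,5
step 5: dequeue 1; queue=[0]; order=2,3,4,5,1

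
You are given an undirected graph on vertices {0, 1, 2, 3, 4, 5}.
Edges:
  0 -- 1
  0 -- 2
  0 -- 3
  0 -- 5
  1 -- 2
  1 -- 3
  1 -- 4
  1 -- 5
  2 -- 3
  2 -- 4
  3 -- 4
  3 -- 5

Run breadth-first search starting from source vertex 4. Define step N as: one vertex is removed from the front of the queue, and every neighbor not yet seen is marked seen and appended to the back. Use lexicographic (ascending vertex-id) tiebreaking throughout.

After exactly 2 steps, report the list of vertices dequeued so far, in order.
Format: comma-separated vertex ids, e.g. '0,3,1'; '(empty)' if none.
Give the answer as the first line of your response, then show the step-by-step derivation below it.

4,1

step 1: dequeue 4; queue=[1,2,3]; order=4
step 2: dequeue 1; queue=[2,3,0,5]; order=4,1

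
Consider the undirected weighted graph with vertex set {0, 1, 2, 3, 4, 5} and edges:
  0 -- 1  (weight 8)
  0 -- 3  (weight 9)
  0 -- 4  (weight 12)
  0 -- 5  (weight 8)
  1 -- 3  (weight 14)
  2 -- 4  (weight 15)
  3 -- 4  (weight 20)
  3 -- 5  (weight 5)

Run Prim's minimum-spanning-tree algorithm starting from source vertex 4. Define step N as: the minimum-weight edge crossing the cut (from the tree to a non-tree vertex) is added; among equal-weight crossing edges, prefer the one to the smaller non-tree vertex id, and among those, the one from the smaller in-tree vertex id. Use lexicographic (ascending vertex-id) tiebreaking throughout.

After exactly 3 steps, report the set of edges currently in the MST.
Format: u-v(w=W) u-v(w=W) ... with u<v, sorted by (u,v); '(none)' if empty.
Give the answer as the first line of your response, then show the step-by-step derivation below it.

0-1(w=8) 0-4(w=12) 0-5(w=8)

step 1: add edge 0-4 (w=12); MST = {0-4(w=12)}
step 2: add edge 0-1 (w=8); MST = {0-1(w=8) 0-4(w=12)}
step 3: add edge 0-5 (w=8); MST = {0-1(w=8) 0-4(w=12) 0-5(w=8)}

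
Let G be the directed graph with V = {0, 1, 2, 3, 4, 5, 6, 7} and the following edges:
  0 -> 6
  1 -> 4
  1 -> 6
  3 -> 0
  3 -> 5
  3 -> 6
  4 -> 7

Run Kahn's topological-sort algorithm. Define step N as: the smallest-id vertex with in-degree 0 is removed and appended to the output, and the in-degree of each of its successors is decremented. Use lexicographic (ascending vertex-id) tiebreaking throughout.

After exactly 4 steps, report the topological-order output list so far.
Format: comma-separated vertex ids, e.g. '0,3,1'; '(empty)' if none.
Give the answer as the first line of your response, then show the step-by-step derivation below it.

1,2,3,0

step 1: output 1; order=[1]; indeg=(1,0,0,0,0,1,2,1)
step 2: output 2; order=[1,2]; indeg=(1,0,0,0,0,1,2,1)
step 3: output 3; order=[1,2,3]; indeg=(0,0,0,0,0,0,1,1)
step 4: output 0; order=[1,2,3,0]; indeg=(0,0,0,0,0,0,0,1)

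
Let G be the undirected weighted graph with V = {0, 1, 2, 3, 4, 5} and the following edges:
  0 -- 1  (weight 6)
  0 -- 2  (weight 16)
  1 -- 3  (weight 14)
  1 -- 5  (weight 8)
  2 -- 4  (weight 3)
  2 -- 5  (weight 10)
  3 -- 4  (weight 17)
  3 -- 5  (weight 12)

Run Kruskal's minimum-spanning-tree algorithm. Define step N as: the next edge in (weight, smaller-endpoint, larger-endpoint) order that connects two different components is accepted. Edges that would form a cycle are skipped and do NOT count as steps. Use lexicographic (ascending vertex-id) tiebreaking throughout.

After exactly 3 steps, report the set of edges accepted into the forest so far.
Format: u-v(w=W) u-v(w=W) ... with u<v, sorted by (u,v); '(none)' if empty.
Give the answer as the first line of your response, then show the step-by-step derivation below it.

0-1(w=6) 1-5(w=8) 2-4(w=3)

step 1: add edge 2-4 (w=3); MST = {2-4(w=3)}
step 2: add edge 0-1 (w=6); MST = {0-1(w=6) 2-4(w=3)}
step 3: add edge 1-5 (w=8); MST = {0-1(w=6) 1-5(w=8) 2-4(w=3)}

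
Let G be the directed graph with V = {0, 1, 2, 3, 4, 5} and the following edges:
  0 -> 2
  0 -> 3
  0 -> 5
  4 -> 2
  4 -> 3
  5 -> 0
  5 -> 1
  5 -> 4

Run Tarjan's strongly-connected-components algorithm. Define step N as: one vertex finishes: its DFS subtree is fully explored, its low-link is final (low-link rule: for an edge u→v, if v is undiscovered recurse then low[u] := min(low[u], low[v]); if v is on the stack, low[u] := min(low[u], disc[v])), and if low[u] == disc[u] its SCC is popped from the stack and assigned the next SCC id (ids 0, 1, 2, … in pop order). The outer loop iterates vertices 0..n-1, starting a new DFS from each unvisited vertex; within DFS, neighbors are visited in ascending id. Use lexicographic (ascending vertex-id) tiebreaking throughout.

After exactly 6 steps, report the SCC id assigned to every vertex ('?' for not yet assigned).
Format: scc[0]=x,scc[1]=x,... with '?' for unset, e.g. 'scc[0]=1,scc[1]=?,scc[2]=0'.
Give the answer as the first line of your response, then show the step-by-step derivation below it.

scc[0]=4,scc[1]=2,scc[2]=0,scc[3]=1,scc[4]=3,scc[5]=4

step 1: low=(low[0]=0,low[1]=?,low[2]=1,low[3]=?,low[4]=?,low[5]=?); scc=(scc[0]=?,scc[1]=?,scc[2]=0,scc[3]=?,scc[4]=?,scc[5]=?)
step 2: low=(low[0]=0,low[1]=?,low[2]=1,low[3]=2,low[4]=?,low[5]=?); scc=(scc[0]=?,scc[1]=?,scc[2]=0,scc[3]=1,scc[4]=?,scc[5]=?)
step 3: low=(low[0]=0,low[1]=4,low[2]=1,low[3]=2,low[4]=?,low[5]=0); scc=(scc[0]=?,scc[1]=2,scc[2]=0,scc[3]=1,scc[4]=?,scc[5]=?)
step 4: low=(low[0]=0,low[1]=4,low[2]=1,low[3]=2,low[4]=5,low[5]=0); scc=(scc[0]=?,scc[1]=2,scc[2]=0,scc[3]=1,scc[4]=3,scc[5]=?)
step 5: low=(low[0]=0,low[1]=4,low[2]=1,low[3]=2,low[4]=5,low[5]=0); scc=(scc[0]=?,scc[1]=2,scc[2]=0,scc[3]=1,scc[4]=3,scc[5]=?)
step 6: low=(low[0]=0,low[1]=4,low[2]=1,low[3]=2,low[4]=5,low[5]=0); scc=(scc[0]=4,scc[1]=2,scc[2]=0,scc[3]=1,scc[4]=3,scc[5]=4)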